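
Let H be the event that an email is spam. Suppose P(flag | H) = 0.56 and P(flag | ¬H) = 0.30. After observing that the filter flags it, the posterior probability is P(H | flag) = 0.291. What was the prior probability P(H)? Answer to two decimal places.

P(H) = 0.18

Bayes' rule in odds form gives O(H|E) = O(H)·[P(E|H)/P(E|¬H)], hence O(H) = O(H|E)/LR.
Posterior odds = 0.291/(1−0.291) = 0.4104. LR = 0.56/0.30 = 1.8667.
Prior odds = 0.4104/1.8667 = 0.2199, so P(H) = 0.2199/(1+0.2199) ≈ 0.18.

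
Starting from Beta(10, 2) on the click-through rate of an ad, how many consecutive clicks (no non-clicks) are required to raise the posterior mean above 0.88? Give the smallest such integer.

After k clicks and 0 non-clicks the posterior is Beta(10+k, 2), with mean (10+k)/(10+2+k).
Set (10+k)/(12+k) > 0.88 and solve: k > (0.88·12 − 10)/(1 − 0.88) = 4.667.
The smallest integer exceeding 4.667 is 5.

k = 5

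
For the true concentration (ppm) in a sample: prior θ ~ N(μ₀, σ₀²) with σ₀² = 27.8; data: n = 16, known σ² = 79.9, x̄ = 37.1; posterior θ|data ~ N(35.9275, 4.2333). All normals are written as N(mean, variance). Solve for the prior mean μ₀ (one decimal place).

With known observation variance, the Normal–Normal posterior has precision τ_n = τ₀ + n/σ² and mean μ_n = (τ₀μ₀ + (n/σ²)x̄)/τ_n.
Here τ₀ = 1/27.8 = 0.035971 and τ_data = 16/79.9 = 0.200250, so τ_n = 0.236221.
Rearranging for μ₀: μ₀ = (μ_n·τ_n − τ_data·x̄)/τ₀ = (35.9275·0.236221 − 0.200250·37.1) / 0.035971 = 1.057555/0.035971 ≈ 29.4.

μ₀ = 29.4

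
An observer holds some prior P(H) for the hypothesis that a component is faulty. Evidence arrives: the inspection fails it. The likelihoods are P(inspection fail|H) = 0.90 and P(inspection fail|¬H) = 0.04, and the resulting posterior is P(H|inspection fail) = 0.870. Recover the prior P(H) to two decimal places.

In odds form, posterior odds = prior odds × likelihood ratio, so prior odds = posterior odds ÷ LR.
Posterior odds = 0.870/(1−0.870) = 6.6923. LR = 0.90/0.04 = 22.5000.
Prior odds = 6.6923/22.5000 = 0.2974, so P(H) = 0.2974/(1+0.2974) ≈ 0.23.

P(H) = 0.23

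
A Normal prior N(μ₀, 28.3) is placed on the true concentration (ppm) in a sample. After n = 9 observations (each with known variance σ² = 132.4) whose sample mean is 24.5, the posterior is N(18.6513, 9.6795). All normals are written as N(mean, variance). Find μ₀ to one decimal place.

μ₀ = 7.4

The posterior mean is a precision-weighted average: μ_n = (τ₀μ₀ + τ_data·x̄)/(τ₀+τ_data), with τ₀=1/σ₀² and τ_data=n/σ².
Here τ₀ = 1/28.3 = 0.035336 and τ_data = 9/132.4 = 0.067976, so τ_n = 0.103312.
Rearranging for μ₀: μ₀ = (μ_n·τ_n − τ_data·x̄)/τ₀ = (18.6513·0.103312 − 0.067976·24.5) / 0.035336 = 0.261491/0.035336 ≈ 7.4.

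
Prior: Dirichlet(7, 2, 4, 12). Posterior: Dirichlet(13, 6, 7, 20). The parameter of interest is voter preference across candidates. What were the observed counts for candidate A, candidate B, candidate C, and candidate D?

counts (6, 4, 3, 8)

For a Dirichlet(α) prior with multinomial counts c, the posterior is Dirichlet(α + c) componentwise.
Counts are posterior − prior componentwise: 13−7=6, 6−2=4, 7−4=3, 20−12=8.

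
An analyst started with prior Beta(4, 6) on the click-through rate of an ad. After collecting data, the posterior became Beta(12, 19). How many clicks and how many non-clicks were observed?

Beta is conjugate to the binomial likelihood: posterior = Beta(a+s, b+f).
Match parameters: s=12−4=8, f=19−6=13.

8 clicks and 13 non-clicks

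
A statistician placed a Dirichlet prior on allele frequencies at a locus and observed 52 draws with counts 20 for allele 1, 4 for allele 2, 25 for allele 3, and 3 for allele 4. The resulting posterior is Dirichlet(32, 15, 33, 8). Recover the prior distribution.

Dirichlet(12, 11, 8, 5)

For a Dirichlet(α) prior with multinomial counts c, the posterior is Dirichlet(α + c) componentwise.
Subtract each count from the matching posterior parameter: 32−20=12, 15−4=11, 33−25=8, 8−3=5.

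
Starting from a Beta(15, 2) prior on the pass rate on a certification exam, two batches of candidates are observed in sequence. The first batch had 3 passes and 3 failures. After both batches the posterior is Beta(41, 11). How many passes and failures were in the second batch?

23 passes and 6 failures

Sequential conjugate updates are equivalent to a single update on the pooled data, so total successes = posterior α − prior α and total failures = posterior β − prior β.
Total across both batches: 41−15=26 passes, 11−2=9 failures.
Subtract the first batch: 26−3=23 passes and 9−3=6 failures.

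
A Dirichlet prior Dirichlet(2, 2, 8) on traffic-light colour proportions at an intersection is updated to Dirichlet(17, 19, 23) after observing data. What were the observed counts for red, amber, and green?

For a Dirichlet(α) prior with multinomial counts c, the posterior is Dirichlet(α + c) componentwise.
Counts are posterior − prior componentwise: 17−2=15, 19−2=17, 23−8=15.

counts (15, 17, 15)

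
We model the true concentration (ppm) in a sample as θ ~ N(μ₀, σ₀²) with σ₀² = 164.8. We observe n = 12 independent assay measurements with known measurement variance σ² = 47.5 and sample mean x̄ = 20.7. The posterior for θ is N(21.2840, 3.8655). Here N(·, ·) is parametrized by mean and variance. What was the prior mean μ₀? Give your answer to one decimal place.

μ₀ = 45.6

With known observation variance, the Normal–Normal posterior has precision τ_n = τ₀ + n/σ² and mean μ_n = (τ₀μ₀ + (n/σ²)x̄)/τ_n.
Here τ₀ = 1/164.8 = 0.006068 and τ_data = 12/47.5 = 0.252632, so τ_n = 0.258700.
Rearranging for μ₀: μ₀ = (μ_n·τ_n − τ_data·x̄)/τ₀ = (21.2840·0.258700 − 0.252632·20.7) / 0.006068 = 0.276688/0.006068 ≈ 45.6.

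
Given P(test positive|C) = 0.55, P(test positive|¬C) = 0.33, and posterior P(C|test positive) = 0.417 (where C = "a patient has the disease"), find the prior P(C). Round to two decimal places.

Bayes' rule in odds form gives O(C|E) = O(C)·[P(E|C)/P(E|¬C)], hence O(C) = O(C|E)/LR.
Posterior odds = 0.417/(1−0.417) = 0.7153. LR = 0.55/0.33 = 1.6667.
Prior odds = 0.7153/1.6667 = 0.4292, so P(C) = 0.4292/(1+0.4292) ≈ 0.30.

P(C) = 0.30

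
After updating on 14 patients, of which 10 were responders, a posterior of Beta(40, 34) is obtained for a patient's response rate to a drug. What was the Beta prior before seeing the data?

Under Beta–binomial conjugacy the posterior parameters are (a+s, b+f).
So a = 40 − 10 = 30 and b = 34 − 4 = 30.

Beta(30, 30)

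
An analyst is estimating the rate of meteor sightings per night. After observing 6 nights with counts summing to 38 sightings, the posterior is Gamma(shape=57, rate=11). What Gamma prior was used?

A Gamma(α, β) prior (rate parametrization) on a Poisson rate with n observations summing to S gives posterior Gamma(α+S, β+n).
So α = 57 − 38 = 19 and β = 11 − 6 = 5.

Gamma(shape=19, rate=5)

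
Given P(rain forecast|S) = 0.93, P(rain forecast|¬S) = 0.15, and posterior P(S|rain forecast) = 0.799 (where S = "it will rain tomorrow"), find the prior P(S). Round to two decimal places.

In odds form, posterior odds = prior odds × likelihood ratio, so prior odds = posterior odds ÷ LR.
Posterior odds = 0.799/(1−0.799) = 3.9751. LR = 0.93/0.15 = 6.2000.
Prior odds = 3.9751/6.2000 = 0.6411, so P(S) = 0.6411/(1+0.6411) ≈ 0.39.

P(S) = 0.39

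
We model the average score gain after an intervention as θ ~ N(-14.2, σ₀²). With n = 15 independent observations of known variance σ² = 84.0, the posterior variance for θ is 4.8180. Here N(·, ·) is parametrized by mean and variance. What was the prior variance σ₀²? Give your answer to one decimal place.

σ₀² = 34.5

For the Normal–Normal model with known σ², precisions add: τ_n = τ₀ + n/σ².
So 1/σ₀² = 1/4.8180 − 15/84.0 = 0.207555 − 0.178571 = 0.028984.
Hence σ₀² = 1/0.028984 ≈ 34.5.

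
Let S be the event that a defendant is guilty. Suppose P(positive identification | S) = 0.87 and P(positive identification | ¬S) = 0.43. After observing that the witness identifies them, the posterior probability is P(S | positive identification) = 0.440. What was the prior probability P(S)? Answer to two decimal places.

P(S) = 0.28

In odds form, posterior odds = prior odds × likelihood ratio, so prior odds = posterior odds ÷ LR.
Posterior odds = 0.440/(1−0.440) = 0.7857. LR = 0.87/0.43 = 2.0233.
Prior odds = 0.7857/2.0233 = 0.3883, so P(S) = 0.3883/(1+0.3883) ≈ 0.28.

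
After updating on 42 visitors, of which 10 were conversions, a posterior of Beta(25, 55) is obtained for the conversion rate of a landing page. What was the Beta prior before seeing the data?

Beta(15, 23)

A Beta(a, b) prior with s successes and f failures in binomial data gives a Beta(a+s, b+f) posterior.
So a = 25 − 10 = 15 and b = 55 − 32 = 23.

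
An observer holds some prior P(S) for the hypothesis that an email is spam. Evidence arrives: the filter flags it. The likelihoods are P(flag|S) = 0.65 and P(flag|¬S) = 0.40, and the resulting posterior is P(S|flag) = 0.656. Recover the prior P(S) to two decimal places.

P(S) = 0.54

In odds form, posterior odds = prior odds × likelihood ratio, so prior odds = posterior odds ÷ LR.
Posterior odds = 0.656/(1−0.656) = 1.9070. LR = 0.65/0.40 = 1.6250.
Prior odds = 1.9070/1.6250 = 1.1735, so P(S) = 1.1735/(1+1.1735) ≈ 0.54.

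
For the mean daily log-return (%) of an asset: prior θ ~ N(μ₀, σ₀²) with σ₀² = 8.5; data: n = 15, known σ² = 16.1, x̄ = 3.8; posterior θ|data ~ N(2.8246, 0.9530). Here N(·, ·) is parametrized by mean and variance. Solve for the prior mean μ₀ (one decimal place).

With known observation variance, the Normal–Normal posterior has precision τ_n = τ₀ + n/σ² and mean μ_n = (τ₀μ₀ + (n/σ²)x̄)/τ_n.
Here τ₀ = 1/8.5 = 0.117647 and τ_data = 15/16.1 = 0.931677, so τ_n = 1.049324.
Rearranging for μ₀: μ₀ = (μ_n·τ_n − τ_data·x̄)/τ₀ = (2.8246·1.049324 − 0.931677·3.8) / 0.117647 = -0.576452/0.117647 ≈ -4.9.

μ₀ = -4.9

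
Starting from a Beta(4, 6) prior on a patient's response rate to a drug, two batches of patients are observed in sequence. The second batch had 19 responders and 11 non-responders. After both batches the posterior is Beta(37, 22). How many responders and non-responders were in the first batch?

14 responders and 5 non-responders

Because Beta–binomial updating is additive in the counts, the combined data contributed (α_post−α_prior, β_post−β_prior) successes and failures.
Total across both batches: 37−4=33 responders, 22−6=16 non-responders.
Subtract the second batch: 33−19=14 responders and 16−11=5 non-responders.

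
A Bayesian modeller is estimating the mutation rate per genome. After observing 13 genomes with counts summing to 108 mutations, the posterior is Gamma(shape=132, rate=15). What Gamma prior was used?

Gamma(shape=24, rate=2)

A Gamma(α, β) prior (rate parametrization) on a Poisson rate with n observations summing to S gives posterior Gamma(α+S, β+n).
So α = 132 − 108 = 24 and β = 15 − 13 = 2.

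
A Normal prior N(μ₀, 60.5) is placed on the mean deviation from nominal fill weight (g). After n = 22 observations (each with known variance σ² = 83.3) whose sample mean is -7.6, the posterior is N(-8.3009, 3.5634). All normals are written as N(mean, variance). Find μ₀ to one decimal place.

The posterior mean is a precision-weighted average: μ_n = (τ₀μ₀ + τ_data·x̄)/(τ₀+τ_data), with τ₀=1/σ₀² and τ_data=n/σ².
Here τ₀ = 1/60.5 = 0.016529 and τ_data = 22/83.3 = 0.264106, so τ_n = 0.280635.
Rearranging for μ₀: μ₀ = (μ_n·τ_n − τ_data·x̄)/τ₀ = (-8.3009·0.280635 − 0.264106·-7.6) / 0.016529 = -0.322317/0.016529 ≈ -19.5.

μ₀ = -19.5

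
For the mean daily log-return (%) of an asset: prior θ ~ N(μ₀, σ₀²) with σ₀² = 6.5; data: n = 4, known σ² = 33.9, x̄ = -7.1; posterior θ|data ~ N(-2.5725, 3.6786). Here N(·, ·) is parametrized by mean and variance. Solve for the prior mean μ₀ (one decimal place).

μ₀ = 0.9

With known observation variance, the Normal–Normal posterior has precision τ_n = τ₀ + n/σ² and mean μ_n = (τ₀μ₀ + (n/σ²)x̄)/τ_n.
Here τ₀ = 1/6.5 = 0.153846 and τ_data = 4/33.9 = 0.117994, so τ_n = 0.271840.
Rearranging for μ₀: μ₀ = (μ_n·τ_n − τ_data·x̄)/τ₀ = (-2.5725·0.271840 − 0.117994·-7.1) / 0.153846 = 0.138449/0.153846 ≈ 0.9.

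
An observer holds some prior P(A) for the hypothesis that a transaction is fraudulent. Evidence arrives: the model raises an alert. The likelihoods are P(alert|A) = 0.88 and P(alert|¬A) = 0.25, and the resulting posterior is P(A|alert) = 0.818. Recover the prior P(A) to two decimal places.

P(A) = 0.56

Bayes' rule in odds form gives O(A|E) = O(A)·[P(E|A)/P(E|¬A)], hence O(A) = O(A|E)/LR.
Posterior odds = 0.818/(1−0.818) = 4.4945. LR = 0.88/0.25 = 3.5200.
Prior odds = 4.4945/3.5200 = 1.2768, so P(A) = 1.2768/(1+1.2768) ≈ 0.56.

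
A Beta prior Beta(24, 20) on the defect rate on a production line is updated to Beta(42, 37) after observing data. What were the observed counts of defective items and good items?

18 defective items and 17 good items

Beta is conjugate to the binomial likelihood: posterior = Beta(a+s, b+f).
Match parameters: s=42−24=18, f=37−20=17.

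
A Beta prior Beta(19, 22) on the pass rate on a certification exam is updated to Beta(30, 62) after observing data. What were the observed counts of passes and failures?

Beta is conjugate to the binomial likelihood: posterior = Beta(a+s, b+f).
So s = 30 − 19 = 11 and f = 62 − 22 = 40.

11 passes and 40 failures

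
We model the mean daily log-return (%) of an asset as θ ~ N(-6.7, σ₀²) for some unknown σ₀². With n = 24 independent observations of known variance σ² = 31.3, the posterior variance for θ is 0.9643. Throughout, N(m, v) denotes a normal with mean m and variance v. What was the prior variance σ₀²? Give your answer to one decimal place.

σ₀² = 3.7

Posterior precision equals prior precision plus data precision: 1/σ_n² = 1/σ₀² + n/σ².
So 1/σ₀² = 1/0.9643 − 24/31.3 = 1.037022 − 0.766773 = 0.270249.
Hence σ₀² = 1/0.270249 ≈ 3.7.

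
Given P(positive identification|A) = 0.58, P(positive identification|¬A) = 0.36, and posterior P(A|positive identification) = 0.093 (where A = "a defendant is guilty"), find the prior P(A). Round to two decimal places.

In odds form, posterior odds = prior odds × likelihood ratio, so prior odds = posterior odds ÷ LR.
Posterior odds = 0.093/(1−0.093) = 0.1025. LR = 0.58/0.36 = 1.6111.
Prior odds = 0.1025/1.6111 = 0.0636, so P(A) = 0.0636/(1+0.0636) ≈ 0.06.

P(A) = 0.06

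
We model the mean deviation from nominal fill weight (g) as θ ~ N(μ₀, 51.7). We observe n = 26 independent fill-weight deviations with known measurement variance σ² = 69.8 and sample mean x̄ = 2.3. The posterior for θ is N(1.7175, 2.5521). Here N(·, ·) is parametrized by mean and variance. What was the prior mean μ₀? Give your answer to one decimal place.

With known observation variance, the Normal–Normal posterior has precision τ_n = τ₀ + n/σ² and mean μ_n = (τ₀μ₀ + (n/σ²)x̄)/τ_n.
Here τ₀ = 1/51.7 = 0.019342 and τ_data = 26/69.8 = 0.372493, so τ_n = 0.391835.
Rearranging for μ₀: μ₀ = (μ_n·τ_n − τ_data·x̄)/τ₀ = (1.7175·0.391835 − 0.372493·2.3) / 0.019342 = -0.183757/0.019342 ≈ -9.5.

μ₀ = -9.5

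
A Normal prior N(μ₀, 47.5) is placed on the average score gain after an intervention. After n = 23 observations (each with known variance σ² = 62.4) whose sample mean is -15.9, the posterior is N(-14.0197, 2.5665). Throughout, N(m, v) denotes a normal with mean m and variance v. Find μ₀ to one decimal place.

μ₀ = 18.9

With known observation variance, the Normal–Normal posterior has precision τ_n = τ₀ + n/σ² and mean μ_n = (τ₀μ₀ + (n/σ²)x̄)/τ_n.
Here τ₀ = 1/47.5 = 0.021053 and τ_data = 23/62.4 = 0.368590, so τ_n = 0.389643.
Rearranging for μ₀: μ₀ = (μ_n·τ_n − τ_data·x̄)/τ₀ = (-14.0197·0.389643 − 0.368590·-15.9) / 0.021053 = 0.397903/0.021053 ≈ 18.9.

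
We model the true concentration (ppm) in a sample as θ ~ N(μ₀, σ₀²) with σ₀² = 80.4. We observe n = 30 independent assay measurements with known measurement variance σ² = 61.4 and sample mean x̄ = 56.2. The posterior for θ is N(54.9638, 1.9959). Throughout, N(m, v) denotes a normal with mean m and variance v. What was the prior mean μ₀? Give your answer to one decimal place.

μ₀ = 6.4

With known observation variance, the Normal–Normal posterior has precision τ_n = τ₀ + n/σ² and mean μ_n = (τ₀μ₀ + (n/σ²)x̄)/τ_n.
Here τ₀ = 1/80.4 = 0.012438 and τ_data = 30/61.4 = 0.488599, so τ_n = 0.501037.
Rearranging for μ₀: μ₀ = (μ_n·τ_n − τ_data·x̄)/τ₀ = (54.9638·0.501037 − 0.488599·56.2) / 0.012438 = 0.079634/0.012438 ≈ 6.4.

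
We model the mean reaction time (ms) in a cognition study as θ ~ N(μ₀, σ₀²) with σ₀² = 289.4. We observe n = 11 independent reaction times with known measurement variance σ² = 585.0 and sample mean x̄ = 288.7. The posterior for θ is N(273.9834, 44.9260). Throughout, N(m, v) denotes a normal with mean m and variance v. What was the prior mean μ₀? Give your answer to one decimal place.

With known observation variance, the Normal–Normal posterior has precision τ_n = τ₀ + n/σ² and mean μ_n = (τ₀μ₀ + (n/σ²)x̄)/τ_n.
Here τ₀ = 1/289.4 = 0.003455 and τ_data = 11/585.0 = 0.018803, so τ_n = 0.022258.
Rearranging for μ₀: μ₀ = (μ_n·τ_n − τ_data·x̄)/τ₀ = (273.9834·0.022258 − 0.018803·288.7) / 0.003455 = 0.669896/0.003455 ≈ 193.9.

μ₀ = 193.9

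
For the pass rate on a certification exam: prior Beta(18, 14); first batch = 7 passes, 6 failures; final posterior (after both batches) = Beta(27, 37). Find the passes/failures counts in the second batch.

Because Beta–binomial updating is additive in the counts, the combined data contributed (α_post−α_prior, β_post−β_prior) successes and failures.
Total across both batches: 27−18=9 passes, 37−14=23 failures.
Subtract the first batch: 9−7=2 passes and 23−6=17 failures.

2 passes and 17 failures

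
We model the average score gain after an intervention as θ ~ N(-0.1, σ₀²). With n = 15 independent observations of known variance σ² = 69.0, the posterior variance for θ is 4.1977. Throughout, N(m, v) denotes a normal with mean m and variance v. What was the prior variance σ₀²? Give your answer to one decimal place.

σ₀² = 48.0

For the Normal–Normal model with known σ², precisions add: τ_n = τ₀ + n/σ².
So 1/σ₀² = 1/4.1977 − 15/69.0 = 0.238226 − 0.217391 = 0.020835.
Hence σ₀² = 1/0.020835 ≈ 48.0.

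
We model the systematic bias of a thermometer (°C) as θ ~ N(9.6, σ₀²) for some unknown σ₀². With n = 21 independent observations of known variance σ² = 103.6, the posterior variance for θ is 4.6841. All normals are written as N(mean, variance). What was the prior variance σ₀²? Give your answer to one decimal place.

Posterior precision equals prior precision plus data precision: 1/σ_n² = 1/σ₀² + n/σ².
So 1/σ₀² = 1/4.6841 − 21/103.6 = 0.213488 − 0.202703 = 0.010785.
Hence σ₀² = 1/0.010785 ≈ 92.7.

σ₀² = 92.7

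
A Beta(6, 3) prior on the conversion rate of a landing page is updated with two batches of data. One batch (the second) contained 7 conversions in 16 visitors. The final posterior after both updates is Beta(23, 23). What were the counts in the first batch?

Sequential conjugate updates are equivalent to a single update on the pooled data, so total successes = posterior α − prior α and total failures = posterior β − prior β.
Total across both batches: 23−6=17 conversions, 23−3=20 bounces.
Subtract the second batch: 17−7=10 conversions and 20−9=11 bounces.

10 conversions and 11 bounces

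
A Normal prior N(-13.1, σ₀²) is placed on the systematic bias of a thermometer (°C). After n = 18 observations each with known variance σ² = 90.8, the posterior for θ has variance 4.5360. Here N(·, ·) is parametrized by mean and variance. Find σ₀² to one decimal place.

For the Normal–Normal model with known σ², precisions add: τ_n = τ₀ + n/σ².
So 1/σ₀² = 1/4.5360 − 18/90.8 = 0.220459 − 0.198238 = 0.022221.
Hence σ₀² = 1/0.022221 ≈ 45.0.

σ₀² = 45.0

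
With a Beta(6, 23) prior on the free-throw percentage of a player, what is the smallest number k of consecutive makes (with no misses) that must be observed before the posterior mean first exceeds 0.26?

After k makes and 0 misses the posterior is Beta(6+k, 23), with mean (6+k)/(6+23+k).
Set (6+k)/(29+k) > 0.26 and solve: k > (0.26·29 − 6)/(1 − 0.26) = 2.081.
The smallest integer exceeding 2.081 is 3.

k = 3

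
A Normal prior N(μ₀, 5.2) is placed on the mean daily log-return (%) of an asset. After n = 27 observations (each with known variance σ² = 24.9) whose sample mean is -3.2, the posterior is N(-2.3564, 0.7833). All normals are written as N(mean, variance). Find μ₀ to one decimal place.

μ₀ = 2.4

The posterior mean is a precision-weighted average: μ_n = (τ₀μ₀ + τ_data·x̄)/(τ₀+τ_data), with τ₀=1/σ₀² and τ_data=n/σ².
Here τ₀ = 1/5.2 = 0.192308 and τ_data = 27/24.9 = 1.084337, so τ_n = 1.276645.
Rearranging for μ₀: μ₀ = (μ_n·τ_n − τ_data·x̄)/τ₀ = (-2.3564·1.276645 − 1.084337·-3.2) / 0.192308 = 0.461592/0.192308 ≈ 2.4.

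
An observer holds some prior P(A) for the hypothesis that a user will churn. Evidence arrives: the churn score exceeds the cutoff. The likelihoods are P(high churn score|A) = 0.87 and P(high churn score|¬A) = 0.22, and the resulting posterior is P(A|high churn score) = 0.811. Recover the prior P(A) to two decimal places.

In odds form, posterior odds = prior odds × likelihood ratio, so prior odds = posterior odds ÷ LR.
Posterior odds = 0.811/(1−0.811) = 4.2910. LR = 0.87/0.22 = 3.9545.
Prior odds = 4.2910/3.9545 = 1.0851, so P(A) = 1.0851/(1+1.0851) ≈ 0.52.

P(A) = 0.52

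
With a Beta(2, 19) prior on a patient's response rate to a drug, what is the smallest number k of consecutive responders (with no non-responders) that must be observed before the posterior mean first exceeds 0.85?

k = 106

After k responders and 0 non-responders the posterior is Beta(2+k, 19), with mean (2+k)/(2+19+k).
Set (2+k)/(21+k) > 0.85 and solve: k > (0.85·21 − 2)/(1 − 0.85) = 105.667.
The smallest integer exceeding 105.667 is 106, and checking k=106: (108)/(127) = 0.8504 > 0.85.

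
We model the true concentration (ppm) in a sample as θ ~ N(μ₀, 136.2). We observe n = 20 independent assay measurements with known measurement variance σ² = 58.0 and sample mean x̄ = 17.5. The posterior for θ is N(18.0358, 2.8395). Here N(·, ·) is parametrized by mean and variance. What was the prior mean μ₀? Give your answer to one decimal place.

μ₀ = 43.2

With known observation variance, the Normal–Normal posterior has precision τ_n = τ₀ + n/σ² and mean μ_n = (τ₀μ₀ + (n/σ²)x̄)/τ_n.
Here τ₀ = 1/136.2 = 0.007342 and τ_data = 20/58.0 = 0.344828, so τ_n = 0.352170.
Rearranging for μ₀: μ₀ = (μ_n·τ_n − τ_data·x̄)/τ₀ = (18.0358·0.352170 − 0.344828·17.5) / 0.007342 = 0.317178/0.007342 ≈ 43.2.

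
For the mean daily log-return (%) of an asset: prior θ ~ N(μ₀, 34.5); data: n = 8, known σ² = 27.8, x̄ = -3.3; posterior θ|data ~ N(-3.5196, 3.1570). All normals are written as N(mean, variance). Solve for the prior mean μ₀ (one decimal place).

The posterior mean is a precision-weighted average: μ_n = (τ₀μ₀ + τ_data·x̄)/(τ₀+τ_data), with τ₀=1/σ₀² and τ_data=n/σ².
Here τ₀ = 1/34.5 = 0.028986 and τ_data = 8/27.8 = 0.287770, so τ_n = 0.316756.
Rearranging for μ₀: μ₀ = (μ_n·τ_n − τ_data·x̄)/τ₀ = (-3.5196·0.316756 − 0.287770·-3.3) / 0.028986 = -0.165213/0.028986 ≈ -5.7.

μ₀ = -5.7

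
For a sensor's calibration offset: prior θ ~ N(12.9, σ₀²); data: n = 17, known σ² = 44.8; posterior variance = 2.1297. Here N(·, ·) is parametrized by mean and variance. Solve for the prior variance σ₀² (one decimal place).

σ₀² = 11.1

For the Normal–Normal model with known σ², precisions add: τ_n = τ₀ + n/σ².
So 1/σ₀² = 1/2.1297 − 17/44.8 = 0.469550 − 0.379464 = 0.090086.
Hence σ₀² = 1/0.090086 ≈ 11.1.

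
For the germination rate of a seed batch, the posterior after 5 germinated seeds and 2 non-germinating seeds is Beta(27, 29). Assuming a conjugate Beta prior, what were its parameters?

Beta is conjugate to the binomial likelihood: posterior = Beta(α+s, β+f).
So α = 27 − 5 = 22 and β = 29 − 2 = 27.

Beta(22, 27)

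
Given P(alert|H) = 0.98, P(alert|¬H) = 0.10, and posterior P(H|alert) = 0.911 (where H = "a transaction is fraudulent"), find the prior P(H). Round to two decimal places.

P(H) = 0.51

Bayes' rule in odds form gives O(H|E) = O(H)·[P(E|H)/P(E|¬H)], hence O(H) = O(H|E)/LR.
Posterior odds = 0.911/(1−0.911) = 10.2360. LR = 0.98/0.10 = 9.8000.
Prior odds = 10.2360/9.8000 = 1.0445, so P(H) = 1.0445/(1+1.0445) ≈ 0.51.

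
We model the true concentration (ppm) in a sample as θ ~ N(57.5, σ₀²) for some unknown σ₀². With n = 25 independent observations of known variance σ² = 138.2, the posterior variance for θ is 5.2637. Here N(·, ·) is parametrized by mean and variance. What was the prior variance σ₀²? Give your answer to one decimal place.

σ₀² = 110.1

Posterior precision equals prior precision plus data precision: 1/σ_n² = 1/σ₀² + n/σ².
So 1/σ₀² = 1/5.2637 − 25/138.2 = 0.189980 − 0.180897 = 0.009083.
Hence σ₀² = 1/0.009083 ≈ 110.1.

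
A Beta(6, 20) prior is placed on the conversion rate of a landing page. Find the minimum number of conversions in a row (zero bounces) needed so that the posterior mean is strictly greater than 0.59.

After k conversions and 0 bounces the posterior is Beta(6+k, 20), with mean (6+k)/(6+20+k).
Set (6+k)/(26+k) > 0.59 and solve: k > (0.59·26 − 6)/(1 − 0.59) = 22.780.
The smallest integer exceeding 22.780 is 23, and checking k=23: (29)/(49) = 0.5918 > 0.59.

k = 23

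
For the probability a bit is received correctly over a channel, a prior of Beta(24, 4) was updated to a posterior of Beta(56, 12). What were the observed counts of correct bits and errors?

Under Beta–binomial conjugacy the posterior parameters are (a+s, b+f).
Match parameters: s=56−24=32, f=12−4=8.

32 correct bits and 8 errors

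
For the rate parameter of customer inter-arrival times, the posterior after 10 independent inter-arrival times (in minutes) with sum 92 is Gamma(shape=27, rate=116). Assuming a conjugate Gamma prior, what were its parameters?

Gamma–exponential conjugacy: posterior shape = α + n, posterior rate = β + Σtᵢ.
So α = 27 − 10 = 17 and β = 116 − 92 = 24.

Gamma(shape=17, rate=24)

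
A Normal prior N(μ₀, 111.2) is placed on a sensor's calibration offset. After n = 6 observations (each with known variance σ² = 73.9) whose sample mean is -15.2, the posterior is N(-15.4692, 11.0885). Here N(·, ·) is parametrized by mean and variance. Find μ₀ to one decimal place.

With known observation variance, the Normal–Normal posterior has precision τ_n = τ₀ + n/σ² and mean μ_n = (τ₀μ₀ + (n/σ²)x̄)/τ_n.
Here τ₀ = 1/111.2 = 0.008993 and τ_data = 6/73.9 = 0.081191, so τ_n = 0.090184.
Rearranging for μ₀: μ₀ = (μ_n·τ_n − τ_data·x̄)/τ₀ = (-15.4692·0.090184 − 0.081191·-15.2) / 0.008993 = -0.160971/0.008993 ≈ -17.9.

μ₀ = -17.9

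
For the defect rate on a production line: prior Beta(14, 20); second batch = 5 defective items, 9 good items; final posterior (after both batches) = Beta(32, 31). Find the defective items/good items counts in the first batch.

13 defective items and 2 good items

Because Beta–binomial updating is additive in the counts, the combined data contributed (α_post−α_prior, β_post−β_prior) successes and failures.
Total across both batches: 32−14=18 defective items, 31−20=11 good items.
Subtract the second batch: 18−5=13 defective items and 11−9=2 good items.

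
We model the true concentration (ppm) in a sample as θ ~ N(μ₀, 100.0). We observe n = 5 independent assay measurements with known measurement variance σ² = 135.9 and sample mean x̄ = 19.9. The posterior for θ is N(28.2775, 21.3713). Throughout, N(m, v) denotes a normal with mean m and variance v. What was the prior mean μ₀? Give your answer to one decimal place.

The posterior mean is a precision-weighted average: μ_n = (τ₀μ₀ + τ_data·x̄)/(τ₀+τ_data), with τ₀=1/σ₀² and τ_data=n/σ².
Here τ₀ = 1/100.0 = 0.010000 and τ_data = 5/135.9 = 0.036792, so τ_n = 0.046792.
Rearranging for μ₀: μ₀ = (μ_n·τ_n − τ_data·x̄)/τ₀ = (28.2775·0.046792 − 0.036792·19.9) / 0.010000 = 0.591000/0.010000 ≈ 59.1.

μ₀ = 59.1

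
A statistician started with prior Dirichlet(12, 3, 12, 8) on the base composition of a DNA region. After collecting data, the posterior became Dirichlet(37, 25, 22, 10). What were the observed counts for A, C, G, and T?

For a Dirichlet(α) prior with multinomial counts c, the posterior is Dirichlet(α + c) componentwise.
Counts are posterior − prior componentwise: 37−12=25, 25−3=22, 22−12=10, 10−8=2.

counts (25, 22, 10, 2)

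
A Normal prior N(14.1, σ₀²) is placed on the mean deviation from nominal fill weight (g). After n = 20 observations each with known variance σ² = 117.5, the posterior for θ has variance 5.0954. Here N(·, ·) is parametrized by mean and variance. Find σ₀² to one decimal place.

σ₀² = 38.4

Posterior precision equals prior precision plus data precision: 1/σ_n² = 1/σ₀² + n/σ².
So 1/σ₀² = 1/5.0954 − 20/117.5 = 0.196255 − 0.170213 = 0.026042.
Hence σ₀² = 1/0.026042 ≈ 38.4.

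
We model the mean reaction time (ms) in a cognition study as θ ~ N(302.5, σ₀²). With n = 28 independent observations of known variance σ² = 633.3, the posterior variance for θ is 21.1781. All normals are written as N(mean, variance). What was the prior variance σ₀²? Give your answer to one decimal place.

σ₀² = 332.7

Posterior precision equals prior precision plus data precision: 1/σ_n² = 1/σ₀² + n/σ².
So 1/σ₀² = 1/21.1781 − 28/633.3 = 0.047219 − 0.044213 = 0.003006.
Hence σ₀² = 1/0.003006 ≈ 332.7.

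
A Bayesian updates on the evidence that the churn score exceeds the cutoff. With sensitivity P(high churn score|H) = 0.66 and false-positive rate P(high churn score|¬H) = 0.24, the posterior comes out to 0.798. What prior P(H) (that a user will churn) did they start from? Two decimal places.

P(H) = 0.59

In odds form, posterior odds = prior odds × likelihood ratio, so prior odds = posterior odds ÷ LR.
Posterior odds = 0.798/(1−0.798) = 3.9505. LR = 0.66/0.24 = 2.7500.
Prior odds = 3.9505/2.7500 = 1.4365, so P(H) = 1.4365/(1+1.4365) ≈ 0.59.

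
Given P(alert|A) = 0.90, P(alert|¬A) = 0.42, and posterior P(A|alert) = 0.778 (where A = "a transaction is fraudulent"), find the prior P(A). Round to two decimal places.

P(A) = 0.62

In odds form, posterior odds = prior odds × likelihood ratio, so prior odds = posterior odds ÷ LR.
Posterior odds = 0.778/(1−0.778) = 3.5045. LR = 0.90/0.42 = 2.1429.
Prior odds = 3.5045/2.1429 = 1.6354, so P(A) = 1.6354/(1+1.6354) ≈ 0.62.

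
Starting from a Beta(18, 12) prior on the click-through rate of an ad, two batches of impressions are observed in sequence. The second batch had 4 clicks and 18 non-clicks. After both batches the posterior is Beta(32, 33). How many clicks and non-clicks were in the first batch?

10 clicks and 3 non-clicks

Because Beta–binomial updating is additive in the counts, the combined data contributed (α_post−α_prior, β_post−β_prior) successes and failures.
Total across both batches: 32−18=14 clicks, 33−12=21 non-clicks.
Subtract the second batch: 14−4=10 clicks and 21−18=3 non-clicks.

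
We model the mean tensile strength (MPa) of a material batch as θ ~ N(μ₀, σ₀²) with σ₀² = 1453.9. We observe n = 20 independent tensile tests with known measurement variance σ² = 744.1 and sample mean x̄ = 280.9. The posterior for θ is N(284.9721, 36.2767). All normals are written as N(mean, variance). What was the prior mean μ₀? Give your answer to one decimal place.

μ₀ = 444.1

With known observation variance, the Normal–Normal posterior has precision τ_n = τ₀ + n/σ² and mean μ_n = (τ₀μ₀ + (n/σ²)x̄)/τ_n.
Here τ₀ = 1/1453.9 = 0.000688 and τ_data = 20/744.1 = 0.026878, so τ_n = 0.027566.
Rearranging for μ₀: μ₀ = (μ_n·τ_n − τ_data·x̄)/τ₀ = (284.9721·0.027566 − 0.026878·280.9) / 0.000688 = 0.305511/0.000688 ≈ 444.1.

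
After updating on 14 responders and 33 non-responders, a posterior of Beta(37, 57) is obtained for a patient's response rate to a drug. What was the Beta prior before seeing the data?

Beta is conjugate to the binomial likelihood: posterior = Beta(α+s, β+f).
So α = 37 − 14 = 23 and β = 57 − 33 = 24.

Beta(23, 24)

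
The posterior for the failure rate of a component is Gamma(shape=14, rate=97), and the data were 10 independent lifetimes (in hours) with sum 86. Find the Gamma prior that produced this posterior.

Gamma–exponential conjugacy: posterior shape = α + n, posterior rate = β + Σtᵢ.
So α = 14 − 10 = 4 and β = 97 − 86 = 11.

Gamma(shape=4, rate=11)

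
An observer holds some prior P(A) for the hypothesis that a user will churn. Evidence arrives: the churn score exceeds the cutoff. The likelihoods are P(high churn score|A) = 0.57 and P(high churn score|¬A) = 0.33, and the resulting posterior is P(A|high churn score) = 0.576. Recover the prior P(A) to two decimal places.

In odds form, posterior odds = prior odds × likelihood ratio, so prior odds = posterior odds ÷ LR.
Posterior odds = 0.576/(1−0.576) = 1.3585. LR = 0.57/0.33 = 1.7273.
Prior odds = 1.3585/1.7273 = 0.7865, so P(A) = 0.7865/(1+0.7865) ≈ 0.44.

P(A) = 0.44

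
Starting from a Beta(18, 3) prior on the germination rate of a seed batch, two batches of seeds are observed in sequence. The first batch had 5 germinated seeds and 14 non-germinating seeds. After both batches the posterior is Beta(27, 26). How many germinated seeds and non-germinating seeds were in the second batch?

Because Beta–binomial updating is additive in the counts, the combined data contributed (α_post−α_prior, β_post−β_prior) successes and failures.
Total across both batches: 27−18=9 germinated seeds, 26−3=23 non-germinating seeds.
Subtract the first batch: 9−5=4 germinated seeds and 23−14=9 non-germinating seeds.

4 germinated seeds and 9 non-germinating seeds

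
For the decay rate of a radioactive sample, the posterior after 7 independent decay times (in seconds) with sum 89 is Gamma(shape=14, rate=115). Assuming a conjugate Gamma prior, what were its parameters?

Gamma(shape=7, rate=26)

For an exponential likelihood with a Gamma(α, β) prior on the rate, n observations with total T give posterior Gamma(α+n, β+T).
So α = 14 − 7 = 7 and β = 115 − 89 = 26.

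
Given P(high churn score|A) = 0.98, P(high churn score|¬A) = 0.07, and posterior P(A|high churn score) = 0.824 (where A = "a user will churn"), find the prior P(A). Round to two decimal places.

Bayes' rule in odds form gives O(A|E) = O(A)·[P(E|A)/P(E|¬A)], hence O(A) = O(A|E)/LR.
Posterior odds = 0.824/(1−0.824) = 4.6818. LR = 0.98/0.07 = 14.0000.
Prior odds = 4.6818/14.0000 = 0.3344, so P(A) = 0.3344/(1+0.3344) ≈ 0.25.

P(A) = 0.25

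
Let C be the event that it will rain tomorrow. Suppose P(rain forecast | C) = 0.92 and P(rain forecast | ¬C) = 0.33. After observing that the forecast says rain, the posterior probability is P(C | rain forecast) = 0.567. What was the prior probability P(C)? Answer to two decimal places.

In odds form, posterior odds = prior odds × likelihood ratio, so prior odds = posterior odds ÷ LR.
Posterior odds = 0.567/(1−0.567) = 1.3095. LR = 0.92/0.33 = 2.7879.
Prior odds = 1.3095/2.7879 = 0.4697, so P(C) = 0.4697/(1+0.4697) ≈ 0.32.

P(C) = 0.32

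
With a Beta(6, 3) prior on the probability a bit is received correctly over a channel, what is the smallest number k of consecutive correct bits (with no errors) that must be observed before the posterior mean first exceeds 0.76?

After k correct bits and 0 errors the posterior is Beta(6+k, 3), with mean (6+k)/(6+3+k).
Set (6+k)/(9+k) > 0.76 and solve: k > (0.76·9 − 6)/(1 − 0.76) = 3.500.
The smallest integer exceeding 3.500 is 4, and checking k=4: (10)/(13) = 0.7692 > 0.76.

k = 4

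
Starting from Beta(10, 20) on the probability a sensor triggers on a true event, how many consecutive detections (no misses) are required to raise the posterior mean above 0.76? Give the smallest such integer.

k = 54

After k detections and 0 misses the posterior is Beta(10+k, 20), with mean (10+k)/(10+20+k).
Set (10+k)/(30+k) > 0.76 and solve: k > (0.76·30 − 10)/(1 − 0.76) = 53.333.
The smallest integer exceeding 53.333 is 54, and checking k=54: (64)/(84) = 0.7619 > 0.76.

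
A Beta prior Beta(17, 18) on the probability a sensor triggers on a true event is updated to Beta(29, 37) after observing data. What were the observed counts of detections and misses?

A Beta(α, β) prior with s successes and f failures in binomial data gives a Beta(α+s, β+f) posterior.
Match parameters: s=29−17=12, f=37−18=19.

12 detections and 19 misses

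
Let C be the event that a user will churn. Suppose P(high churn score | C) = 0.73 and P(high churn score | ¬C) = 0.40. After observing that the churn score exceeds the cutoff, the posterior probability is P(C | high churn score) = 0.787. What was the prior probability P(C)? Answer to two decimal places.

P(C) = 0.67

In odds form, posterior odds = prior odds × likelihood ratio, so prior odds = posterior odds ÷ LR.
Posterior odds = 0.787/(1−0.787) = 3.6948. LR = 0.73/0.40 = 1.8250.
Prior odds = 3.6948/1.8250 = 2.0245, so P(C) = 2.0245/(1+2.0245) ≈ 0.67.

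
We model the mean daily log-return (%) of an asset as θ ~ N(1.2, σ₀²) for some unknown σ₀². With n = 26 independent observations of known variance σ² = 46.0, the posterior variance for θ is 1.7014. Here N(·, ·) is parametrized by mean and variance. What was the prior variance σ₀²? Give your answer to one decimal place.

σ₀² = 44.4

For the Normal–Normal model with known σ², precisions add: τ_n = τ₀ + n/σ².
So 1/σ₀² = 1/1.7014 − 26/46.0 = 0.587751 − 0.565217 = 0.022534.
Hence σ₀² = 1/0.022534 ≈ 44.4.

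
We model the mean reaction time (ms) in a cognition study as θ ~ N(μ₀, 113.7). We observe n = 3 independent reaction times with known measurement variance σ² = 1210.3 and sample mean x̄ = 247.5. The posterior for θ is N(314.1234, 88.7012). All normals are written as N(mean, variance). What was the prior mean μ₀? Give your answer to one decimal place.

The posterior mean is a precision-weighted average: μ_n = (τ₀μ₀ + τ_data·x̄)/(τ₀+τ_data), with τ₀=1/σ₀² and τ_data=n/σ².
Here τ₀ = 1/113.7 = 0.008795 and τ_data = 3/1210.3 = 0.002479, so τ_n = 0.011274.
Rearranging for μ₀: μ₀ = (μ_n·τ_n − τ_data·x̄)/τ₀ = (314.1234·0.011274 − 0.002479·247.5) / 0.008795 = 2.927875/0.008795 ≈ 332.9.

μ₀ = 332.9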